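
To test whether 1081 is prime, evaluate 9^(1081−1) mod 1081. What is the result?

679

9^1 ≡ 9 (mod 1081)
9^2 ≡ 9^2 = 81 ≡ 81 (mod 1081)
9^4 ≡ 81^2 = 6561 ≡ 75 (mod 1081)
9^8 ≡ 75^2 = 5625 ≡ 220 (mod 1081)
9^16 ≡ 220^2 = 48400 ≡ 836 (mod 1081)
9^32 ≡ 836^2 = 698896 ≡ 570 (mod 1081)
9^64 ≡ 570^2 = 324900 ≡ 600 (mod 1081)
9^128 ≡ 600^2 = 360000 ≡ 27 (mod 1081)
9^256 ≡ 27^2 = 729 ≡ 729 (mod 1081)
9^512 ≡ 729^2 = 531441 ≡ 670 (mod 1081)
9^1024 ≡ 670^2 = 448900 ≡ 285 (mod 1081)
1080 = 1024 + 32 + 16 + 8 in binary powers of 2.
So 9^1080 ≡ 285 · 570 · 836 · 220 ≡ 679 (mod 1081).
Since 679 ≠ 1, base 9 is a Fermat witness: 1081 is composite.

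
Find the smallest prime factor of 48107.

48107 is odd.
Digit sum 20, not divisible by 3.
Ends in 7: not divisible by 5.
7: 48107 = 7·6872 + 3
11: 48107 = 11·4373 + 4
13: 48107 = 13·3700 + 7
17: 48107 = 17·2829 + 14
19: 48107 = 19·2531 + 18
23: 48107 = 23·2091 + 14
29: 48107 = 29·1658 + 25
31: 48107 = 31·1551 + 26
37: 48107 = 37·1300 + 7
41: 48107 = 41·1173 + 14
43: 48107 = 43·1118 + 33
47: 48107 = 47·1023 + 26
53: 48107 = 53·907 + 36
59: 48107 = 59·815 + 22
61: 48107 = 61·788 + 39
67: 48107 = 67·718 + 1
71: 48107 = 71·677 + 40
73: 48107 = 73·659

73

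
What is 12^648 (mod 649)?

133

12^1 ≡ 12 (mod 649)
12^2 ≡ 12^2 = 144 ≡ 144 (mod 649)
12^4 ≡ 144^2 = 20736 ≡ 617 (mod 649)
12^8 ≡ 617^2 = 380689 ≡ 375 (mod 649)
12^16 ≡ 375^2 = 140625 ≡ 441 (mod 649)
12^32 ≡ 441^2 = 194481 ≡ 430 (mod 649)
12^64 ≡ 430^2 = 184900 ≡ 584 (mod 649)
12^128 ≡ 584^2 = 341056 ≡ 331 (mod 649)
12^256 ≡ 331^2 = 109561 ≡ 529 (mod 649)
12^512 ≡ 529^2 = 279841 ≡ 122 (mod 649)
648 = 512 + 128 + 8 in binary powers of 2.
So 12^648 ≡ 122 · 331 · 375 ≡ 133 (mod 649).
Since 133 ≠ 1, base 12 is a Fermat witness: 649 is composite.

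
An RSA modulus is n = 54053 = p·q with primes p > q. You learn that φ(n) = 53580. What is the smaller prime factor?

φ(n) = (p−1)(q−1) = n − (p+q) + 1, so p + q = 54053 − 53580 + 1 = 474.
p and q are the roots of t² − 474t + 54053 = 0.
Discriminant: 474² − 4·54053 = 224676 − 216212 = 8464; √8464 = 92.
q = (474 − 92)/2 = 191, p = (474 + 92)/2 = 283.
Check: 191 · 283 = 54053.

191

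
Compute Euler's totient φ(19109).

Factor: 19109 = 97 · 197.
φ(19109) = (97−1) · (197−1) = 96 · 196 = 18816.

18816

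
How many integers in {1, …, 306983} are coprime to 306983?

286200

Factor: 306983 = 19 · 107 · 151.
φ(306983) = (19−1) · (107−1) · (151−1) = 18 · 106 · 150 = 286200.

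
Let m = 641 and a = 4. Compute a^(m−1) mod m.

4^1 ≡ 4 (mod 641)
4^2 ≡ 4^2 = 16 ≡ 16 (mod 641)
4^4 ≡ 16^2 = 256 ≡ 256 (mod 641)
4^8 ≡ 256^2 = 65536 ≡ 154 (mod 641)
4^16 ≡ 154^2 = 23716 ≡ 640 (mod 641)
4^32 ≡ 640^2 = 409600 ≡ 1 (mod 641)
4^64 ≡ 1^2 = 1 ≡ 1 (mod 641)
4^128 ≡ 1^2 = 1 ≡ 1 (mod 641)
4^256 ≡ 1^2 = 1 ≡ 1 (mod 641)
4^512 ≡ 1^2 = 1 ≡ 1 (mod 641)
640 = 512 + 128 in binary powers of 2.
So 4^640 ≡ 1 · 1 ≡ 1 (mod 641).
Since the result is 1, base 4 gives no evidence that 641 is composite.

1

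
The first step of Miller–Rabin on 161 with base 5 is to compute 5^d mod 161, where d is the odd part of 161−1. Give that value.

161 − 1 = 160 = 2^5 · 5, so d = 5.
5^1 ≡ 5 (mod 161)
5^2 ≡ 5^2 = 25 ≡ 25 (mod 161)
5^4 ≡ 25^2 = 625 ≡ 142 (mod 161)
5 = 4 + 1 in binary powers of 2.
So 5^5 ≡ 142 · 5 ≡ 66 (mod 161).
Squaring chain: 66 → 9 → 81 → 121 → 151; never reaches −1, so base 5 is a Miller–Rabin witness that 161 is composite.

66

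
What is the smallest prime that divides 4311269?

83

4311269 is odd.
Digit sum 26, not divisible by 3.
Ends in 9: not divisible by 5.
7: 4311269 = 7·615895 + 4
11: 4311269 = 11·391933 + 6
13: 4311269 = 13·331636 + 1
17: 4311269 = 17·253604 + 1
19: 4311269 = 19·226908 + 17
23: 4311269 = 23·187446 + 11
29: 4311269 = 29·148664 + 13
31: 4311269 = 31·139073 + 6
37: 4311269 = 37·116520 + 29
41: 4311269 = 41·105152 + 37
43: 4311269 = 43·100262 + 3
47: 4311269 = 47·91729 + 6
53: 4311269 = 53·81344 + 37
59: 4311269 = 59·73072 + 21
61: 4311269 = 61·70676 + 33
67: 4311269 = 67·64347 + 20
71: 4311269 = 71·60722 + 7
73: 4311269 = 73·59058 + 35
79: 4311269 = 79·54573 + 2
83: 4311269 = 83·51943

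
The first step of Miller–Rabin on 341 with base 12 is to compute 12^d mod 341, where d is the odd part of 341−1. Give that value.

254

341 − 1 = 340 = 2^2 · 85, so d = 85.
12^1 ≡ 12 (mod 341)
12^2 ≡ 12^2 = 144 ≡ 144 (mod 341)
12^4 ≡ 144^2 = 20736 ≡ 276 (mod 341)
12^8 ≡ 276^2 = 76176 ≡ 133 (mod 341)
12^16 ≡ 133^2 = 17689 ≡ 298 (mod 341)
12^32 ≡ 298^2 = 88804 ≡ 144 (mod 341)
12^64 ≡ 144^2 = 20736 ≡ 276 (mod 341)
85 = 64 + 16 + 4 + 1 in binary powers of 2.
So 12^85 ≡ 276 · 298 · 276 · 12 ≡ 254 (mod 341).
Squaring chain: 254 → 67; never reaches −1, so base 12 is a Miller–Rabin witness that 341 is composite.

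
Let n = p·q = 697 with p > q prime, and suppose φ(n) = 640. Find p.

41

φ(n) = (p−1)(q−1) = n − (p+q) + 1, so p + q = 697 − 640 + 1 = 58.
p and q are the roots of t² − 58t + 697 = 0.
Discriminant: 58² − 4·697 = 3364 − 2788 = 576; √576 = 24.
q = (58 − 24)/2 = 17, p = (58 + 24)/2 = 41.
Check: 17 · 41 = 697.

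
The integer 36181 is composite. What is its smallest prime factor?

97

36181 is odd.
Digit sum 19, not divisible by 3.
Ends in 1: not divisible by 5.
7: 36181 = 7·5168 + 5
11: 36181 = 11·3289 + 2
13: 36181 = 13·2783 + 2
17: 36181 = 17·2128 + 5
19: 36181 = 19·1904 + 5
23: 36181 = 23·1573 + 2
29: 36181 = 29·1247 + 18
31: 36181 = 31·1167 + 4
37: 36181 = 37·977 + 32
41: 36181 = 41·882 + 19
43: 36181 = 43·841 + 18
47: 36181 = 47·769 + 38
53: 36181 = 53·682 + 35
59: 36181 = 59·613 + 14
61: 36181 = 61·593 + 8
67: 36181 = 67·540 + 1
71: 36181 = 71·509 + 42
73: 36181 = 73·495 + 46
79: 36181 = 79·457 + 78
83: 36181 = 83·435 + 76
89: 36181 = 89·406 + 47
97: 36181 = 97·373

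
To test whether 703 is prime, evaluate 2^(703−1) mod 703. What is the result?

2^1 ≡ 2 (mod 703)
2^2 ≡ 2^2 = 4 ≡ 4 (mod 703)
2^4 ≡ 4^2 = 16 ≡ 16 (mod 703)
2^8 ≡ 16^2 = 256 ≡ 256 (mod 703)
2^16 ≡ 256^2 = 65536 ≡ 157 (mod 703)
2^32 ≡ 157^2 = 24649 ≡ 44 (mod 703)
2^64 ≡ 44^2 = 1936 ≡ 530 (mod 703)
2^128 ≡ 530^2 = 280900 ≡ 403 (mod 703)
2^256 ≡ 403^2 = 162409 ≡ 16 (mod 703)
2^512 ≡ 16^2 = 256 ≡ 256 (mod 703)
702 = 512 + 128 + 32 + 16 + 8 + 4 + 2 in binary powers of 2.
So 2^702 ≡ 256 · 403 · 44 · 157 · 256 · 16 · 4 ≡ 628 (mod 703).
Since 628 ≠ 1, base 2 is a Fermat witness: 703 is composite.

628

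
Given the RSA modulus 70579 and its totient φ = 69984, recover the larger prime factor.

φ(n) = (p−1)(q−1) = n − (p+q) + 1, so p + q = 70579 − 69984 + 1 = 596.
p and q are the roots of t² − 596t + 70579 = 0.
Discriminant: 596² − 4·70579 = 355216 − 282316 = 72900; √72900 = 270.
q = (596 − 270)/2 = 163, p = (596 + 270)/2 = 433.
Check: 163 · 433 = 70579.

433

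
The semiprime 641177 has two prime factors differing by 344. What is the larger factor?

991

Since p = q + 344, we have 641177 = q(q + 344), so q² + 344q − 641177 = 0.
Discriminant: 344² + 4·641177 = 118336 + 2564708 = 2683044; √2683044 = 1638.
q = (−344 + 1638)/2 = 647, and p = q + 344 = 991.
Check: 647 · 991 = 641177.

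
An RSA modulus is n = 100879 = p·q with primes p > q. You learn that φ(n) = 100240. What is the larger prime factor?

φ(n) = (p−1)(q−1) = n − (p+q) + 1, so p + q = 100879 − 100240 + 1 = 640.
p and q are the roots of t² − 640t + 100879 = 0.
Discriminant: 640² − 4·100879 = 409600 − 403516 = 6084; √6084 = 78.
q = (640 − 78)/2 = 281, p = (640 + 78)/2 = 359.
Check: 281 · 359 = 100879.

359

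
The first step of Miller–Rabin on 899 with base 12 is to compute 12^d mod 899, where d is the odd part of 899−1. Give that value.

447

899 − 1 = 898 = 2^1 · 449, so d = 449.
12^1 ≡ 12 (mod 899)
12^2 ≡ 12^2 = 144 ≡ 144 (mod 899)
12^4 ≡ 144^2 = 20736 ≡ 59 (mod 899)
12^8 ≡ 59^2 = 3481 ≡ 784 (mod 899)
12^16 ≡ 784^2 = 614656 ≡ 639 (mod 899)
12^32 ≡ 639^2 = 408321 ≡ 175 (mod 899)
12^64 ≡ 175^2 = 30625 ≡ 59 (mod 899)
12^128 ≡ 59^2 = 3481 ≡ 784 (mod 899)
12^256 ≡ 784^2 = 614656 ≡ 639 (mod 899)
449 = 256 + 128 + 64 + 1 in binary powers of 2.
So 12^449 ≡ 639 · 784 · 59 · 12 ≡ 447 (mod 899).
Squaring chain: 447; never reaches −1, so base 12 is a Miller–Rabin witness that 899 is composite.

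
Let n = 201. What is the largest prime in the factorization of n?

201 = 3 · 67
67 is prime.
So 201 = 3 · 67; the largest prime factor is 67.

67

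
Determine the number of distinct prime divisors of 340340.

340340 = 2^2 · 85085
85085 = 5 · 17017
17017 = 7 · 2431
2431 = 11 · 221
221 = 13 · 17
340340 = 2^2 · 5 · 7 · 11 · 13 · 17, which has 6 distinct prime factors.

6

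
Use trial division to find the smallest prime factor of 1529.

1529 is odd.
Digit sum 17, not divisible by 3.
Ends in 9: not divisible by 5.
7: 1529 = 7·218 + 3
11: 1529 = 11·139

11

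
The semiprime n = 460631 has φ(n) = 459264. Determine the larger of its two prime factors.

φ(n) = (p−1)(q−1) = n − (p+q) + 1, so p + q = 460631 − 459264 + 1 = 1368.
p and q are the roots of t² − 1368t + 460631 = 0.
Discriminant: 1368² − 4·460631 = 1871424 − 1842524 = 28900; √28900 = 170.
q = (1368 − 170)/2 = 599, p = (1368 + 170)/2 = 769.
Check: 599 · 769 = 460631.

769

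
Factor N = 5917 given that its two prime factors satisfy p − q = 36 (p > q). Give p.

97

Since p = q + 36, we have 5917 = q(q + 36), so q² + 36q − 5917 = 0.
Discriminant: 36² + 4·5917 = 1296 + 23668 = 24964; √24964 = 158.
q = (−36 + 158)/2 = 61, and p = q + 36 = 97.
Check: 61 · 97 = 5917.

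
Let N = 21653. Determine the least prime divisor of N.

21653 is odd.
Digit sum 17, not divisible by 3.
Ends in 3: not divisible by 5.
7: 21653 = 7·3093 + 2
11: 21653 = 11·1968 + 5
13: 21653 = 13·1665 + 8
17: 21653 = 17·1273 + 12
19: 21653 = 19·1139 + 12
23: 21653 = 23·941 + 10
29: 21653 = 29·746 + 19
31: 21653 = 31·698 + 15
37: 21653 = 37·585 + 8
41: 21653 = 41·528 + 5
43: 21653 = 43·503 + 24
47: 21653 = 47·460 + 33
53: 21653 = 53·408 + 29
59: 21653 = 59·367

59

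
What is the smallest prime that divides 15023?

83

15023 is odd.
Digit sum 11, not divisible by 3.
Ends in 3: not divisible by 5.
7: 15023 = 7·2146 + 1
11: 15023 = 11·1365 + 8
13: 15023 = 13·1155 + 8
17: 15023 = 17·883 + 12
19: 15023 = 19·790 + 13
23: 15023 = 23·653 + 4
29: 15023 = 29·518 + 1
31: 15023 = 31·484 + 19
37: 15023 = 37·406 + 1
41: 15023 = 41·366 + 17
43: 15023 = 43·349 + 16
47: 15023 = 47·319 + 30
53: 15023 = 53·283 + 24
59: 15023 = 59·254 + 37
61: 15023 = 61·246 + 17
67: 15023 = 67·224 + 15
71: 15023 = 71·211 + 42
73: 15023 = 73·205 + 58
79: 15023 = 79·190 + 13
83: 15023 = 83·181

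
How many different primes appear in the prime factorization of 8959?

2

8959 = 17^2 · 31
8959 = 17^2 · 31, which has 2 distinct prime factors.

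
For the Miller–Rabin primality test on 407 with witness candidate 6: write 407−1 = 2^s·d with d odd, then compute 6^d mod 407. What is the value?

407 − 1 = 406 = 2^1 · 203, so d = 203.
6^1 ≡ 6 (mod 407)
6^2 ≡ 6^2 = 36 ≡ 36 (mod 407)
6^4 ≡ 36^2 = 1296 ≡ 75 (mod 407)
6^8 ≡ 75^2 = 5625 ≡ 334 (mod 407)
6^16 ≡ 334^2 = 111556 ≡ 38 (mod 407)
6^32 ≡ 38^2 = 1444 ≡ 223 (mod 407)
6^64 ≡ 223^2 = 49729 ≡ 75 (mod 407)
6^128 ≡ 75^2 = 5625 ≡ 334 (mod 407)
203 = 128 + 64 + 8 + 2 + 1 in binary powers of 2.
So 6^203 ≡ 334 · 75 · 334 · 36 · 6 ≡ 216 (mod 407).
Squaring chain: 216; never reaches −1, so base 6 is a Miller–Rabin witness that 407 is composite.

216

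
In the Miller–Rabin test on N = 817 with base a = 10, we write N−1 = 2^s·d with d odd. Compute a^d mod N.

84

817 − 1 = 816 = 2^4 · 51, so d = 51.
10^1 ≡ 10 (mod 817)
10^2 ≡ 10^2 = 100 ≡ 100 (mod 817)
10^4 ≡ 100^2 = 10000 ≡ 196 (mod 817)
10^8 ≡ 196^2 = 38416 ≡ 17 (mod 817)
10^16 ≡ 17^2 = 289 ≡ 289 (mod 817)
10^32 ≡ 289^2 = 83521 ≡ 187 (mod 817)
51 = 32 + 16 + 2 + 1 in binary powers of 2.
So 10^51 ≡ 187 · 289 · 100 · 10 ≡ 84 (mod 817).
Squaring chain: 84 → 520 → 790 → 729; never reaches −1, so base 10 is a Miller–Rabin witness that 817 is composite.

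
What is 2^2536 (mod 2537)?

2^1 ≡ 2 (mod 2537)
2^2 ≡ 2^2 = 4 ≡ 4 (mod 2537)
2^4 ≡ 4^2 = 16 ≡ 16 (mod 2537)
2^8 ≡ 16^2 = 256 ≡ 256 (mod 2537)
2^16 ≡ 256^2 = 65536 ≡ 2111 (mod 2537)
2^32 ≡ 2111^2 = 4456321 ≡ 1349 (mod 2537)
2^64 ≡ 1349^2 = 1819801 ≡ 772 (mod 2537)
2^128 ≡ 772^2 = 595984 ≡ 2326 (mod 2537)
2^256 ≡ 2326^2 = 5410276 ≡ 1392 (mod 2537)
2^512 ≡ 1392^2 = 1937664 ≡ 1933 (mod 2537)
2^1024 ≡ 1933^2 = 3736489 ≡ 2025 (mod 2537)
2^2048 ≡ 2025^2 = 4100625 ≡ 833 (mod 2537)
2536 = 2048 + 256 + 128 + 64 + 32 + 8 in binary powers of 2.
So 2^2536 ≡ 833 · 1392 · 2326 · 772 · 1349 · 256 ≡ 2369 (mod 2537).
Since 2369 ≠ 1, base 2 is a Fermat witness: 2537 is composite.

2369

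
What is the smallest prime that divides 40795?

40795 is odd.
Digit sum 25, not divisible by 3.
Ends in 5: divisible by 5.

5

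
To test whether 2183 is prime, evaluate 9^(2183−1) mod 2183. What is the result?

9^1 ≡ 9 (mod 2183)
9^2 ≡ 9^2 = 81 ≡ 81 (mod 2183)
9^4 ≡ 81^2 = 6561 ≡ 12 (mod 2183)
9^8 ≡ 12^2 = 144 ≡ 144 (mod 2183)
9^16 ≡ 144^2 = 20736 ≡ 1089 (mod 2183)
9^32 ≡ 1089^2 = 1185921 ≡ 552 (mod 2183)
9^64 ≡ 552^2 = 304704 ≡ 1267 (mod 2183)
9^128 ≡ 1267^2 = 1605289 ≡ 784 (mod 2183)
9^256 ≡ 784^2 = 614656 ≡ 1233 (mod 2183)
9^512 ≡ 1233^2 = 1520289 ≡ 921 (mod 2183)
9^1024 ≡ 921^2 = 848241 ≡ 1237 (mod 2183)
9^2048 ≡ 1237^2 = 1530169 ≡ 2069 (mod 2183)
2182 = 2048 + 128 + 4 + 2 in binary powers of 2.
So 9^2182 ≡ 2069 · 784 · 12 · 81 ≡ 1196 (mod 2183).
Since 1196 ≠ 1, base 9 is a Fermat witness: 2183 is composite.

1196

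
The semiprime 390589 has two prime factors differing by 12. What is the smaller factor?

619

Since p = q + 12, we have 390589 = q(q + 12), so q² + 12q − 390589 = 0.
Discriminant: 12² + 4·390589 = 144 + 1562356 = 1562500; √1562500 = 1250.
q = (−12 + 1250)/2 = 619, and p = q + 12 = 631.
Check: 619 · 631 = 390589.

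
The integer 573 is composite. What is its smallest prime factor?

3

573 is odd.
Digit sum 15, divisible by 3.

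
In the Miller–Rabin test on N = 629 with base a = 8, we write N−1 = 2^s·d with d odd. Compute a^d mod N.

230

629 − 1 = 628 = 2^2 · 157, so d = 157.
8^1 ≡ 8 (mod 629)
8^2 ≡ 8^2 = 64 ≡ 64 (mod 629)
8^4 ≡ 64^2 = 4096 ≡ 322 (mod 629)
8^8 ≡ 322^2 = 103684 ≡ 528 (mod 629)
8^16 ≡ 528^2 = 278784 ≡ 137 (mod 629)
8^32 ≡ 137^2 = 18769 ≡ 528 (mod 629)
8^64 ≡ 528^2 = 278784 ≡ 137 (mod 629)
8^128 ≡ 137^2 = 18769 ≡ 528 (mod 629)
157 = 128 + 16 + 8 + 4 + 1 in binary powers of 2.
So 8^157 ≡ 528 · 137 · 528 · 322 · 8 ≡ 230 (mod 629).
Squaring chain: 230 → 64; never reaches −1, so base 8 is a Miller–Rabin witness that 629 is composite.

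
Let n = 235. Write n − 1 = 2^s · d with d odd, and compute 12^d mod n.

235 − 1 = 234 = 2^1 · 117, so d = 117.
12^1 ≡ 12 (mod 235)
12^2 ≡ 12^2 = 144 ≡ 144 (mod 235)
12^4 ≡ 144^2 = 20736 ≡ 56 (mod 235)
12^8 ≡ 56^2 = 3136 ≡ 81 (mod 235)
12^16 ≡ 81^2 = 6561 ≡ 216 (mod 235)
12^32 ≡ 216^2 = 46656 ≡ 126 (mod 235)
12^64 ≡ 126^2 = 15876 ≡ 131 (mod 235)
117 = 64 + 32 + 16 + 4 + 1 in binary powers of 2.
So 12^117 ≡ 131 · 126 · 216 · 56 · 12 ≡ 97 (mod 235).
Squaring chain: 97; never reaches −1, so base 12 is a Miller–Rabin witness that 235 is composite.

97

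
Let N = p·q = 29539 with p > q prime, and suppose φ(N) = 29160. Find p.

271

φ(n) = (p−1)(q−1) = n − (p+q) + 1, so p + q = 29539 − 29160 + 1 = 380.
p and q are the roots of t² − 380t + 29539 = 0.
Discriminant: 380² − 4·29539 = 144400 − 118156 = 26244; √26244 = 162.
q = (380 − 162)/2 = 109, p = (380 + 162)/2 = 271.
Check: 109 · 271 = 29539.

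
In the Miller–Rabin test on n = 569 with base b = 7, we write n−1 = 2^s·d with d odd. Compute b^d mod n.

86

569 − 1 = 568 = 2^3 · 71, so d = 71.
7^1 ≡ 7 (mod 569)
7^2 ≡ 7^2 = 49 ≡ 49 (mod 569)
7^4 ≡ 49^2 = 2401 ≡ 125 (mod 569)
7^8 ≡ 125^2 = 15625 ≡ 262 (mod 569)
7^16 ≡ 262^2 = 68644 ≡ 364 (mod 569)
7^32 ≡ 364^2 = 132496 ≡ 488 (mod 569)
7^64 ≡ 488^2 = 238144 ≡ 302 (mod 569)
71 = 64 + 4 + 2 + 1 in binary powers of 2.
So 7^71 ≡ 302 · 125 · 49 · 7 ≡ 86 (mod 569).
Squaring chain: 86 → 568 → 1; reaches −1, so base 7 does not prove 569 composite.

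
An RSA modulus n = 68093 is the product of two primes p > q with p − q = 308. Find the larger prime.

Since p = q + 308, we have 68093 = q(q + 308), so q² + 308q − 68093 = 0.
Discriminant: 308² + 4·68093 = 94864 + 272372 = 367236; √367236 = 606.
q = (−308 + 606)/2 = 149, and p = q + 308 = 457.
Check: 149 · 457 = 68093.

457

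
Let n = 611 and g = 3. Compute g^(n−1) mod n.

341

3^1 ≡ 3 (mod 611)
3^2 ≡ 3^2 = 9 ≡ 9 (mod 611)
3^4 ≡ 9^2 = 81 ≡ 81 (mod 611)
3^8 ≡ 81^2 = 6561 ≡ 451 (mod 611)
3^16 ≡ 451^2 = 203401 ≡ 549 (mod 611)
3^32 ≡ 549^2 = 301401 ≡ 178 (mod 611)
3^64 ≡ 178^2 = 31684 ≡ 523 (mod 611)
3^128 ≡ 523^2 = 273529 ≡ 412 (mod 611)
3^256 ≡ 412^2 = 169744 ≡ 497 (mod 611)
3^512 ≡ 497^2 = 247009 ≡ 165 (mod 611)
610 = 512 + 64 + 32 + 2 in binary powers of 2.
So 3^610 ≡ 165 · 523 · 178 · 9 ≡ 341 (mod 611).
Since 341 ≠ 1, base 3 is a Fermat witness: 611 is composite.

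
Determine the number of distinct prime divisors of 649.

649 = 11 · 59
649 = 11 · 59, which has 2 distinct prime factors.

2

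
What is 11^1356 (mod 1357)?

11^1 ≡ 11 (mod 1357)
11^2 ≡ 11^2 = 121 ≡ 121 (mod 1357)
11^4 ≡ 121^2 = 14641 ≡ 1071 (mod 1357)
11^8 ≡ 1071^2 = 1147041 ≡ 376 (mod 1357)
11^16 ≡ 376^2 = 141376 ≡ 248 (mod 1357)
11^32 ≡ 248^2 = 61504 ≡ 439 (mod 1357)
11^64 ≡ 439^2 = 192721 ≡ 27 (mod 1357)
11^128 ≡ 27^2 = 729 ≡ 729 (mod 1357)
11^256 ≡ 729^2 = 531441 ≡ 854 (mod 1357)
11^512 ≡ 854^2 = 729316 ≡ 607 (mod 1357)
11^1024 ≡ 607^2 = 368449 ≡ 702 (mod 1357)
1356 = 1024 + 256 + 64 + 8 + 4 in binary powers of 2.
So 11^1356 ≡ 702 · 854 · 27 · 376 · 1071 ≡ 1268 (mod 1357).
Since 1268 ≠ 1, base 11 is a Fermat witness: 1357 is composite.

1268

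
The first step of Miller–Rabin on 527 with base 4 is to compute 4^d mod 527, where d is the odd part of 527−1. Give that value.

64

527 − 1 = 526 = 2^1 · 263, so d = 263.
4^1 ≡ 4 (mod 527)
4^2 ≡ 4^2 = 16 ≡ 16 (mod 527)
4^4 ≡ 16^2 = 256 ≡ 256 (mod 527)
4^8 ≡ 256^2 = 65536 ≡ 188 (mod 527)
4^16 ≡ 188^2 = 35344 ≡ 35 (mod 527)
4^32 ≡ 35^2 = 1225 ≡ 171 (mod 527)
4^64 ≡ 171^2 = 29241 ≡ 256 (mod 527)
4^128 ≡ 256^2 = 65536 ≡ 188 (mod 527)
4^256 ≡ 188^2 = 35344 ≡ 35 (mod 527)
263 = 256 + 4 + 2 + 1 in binary powers of 2.
So 4^263 ≡ 35 · 256 · 16 · 4 ≡ 64 (mod 527).
Squaring chain: 64; never reaches −1, so base 4 is a Miller–Rabin witness that 527 is composite.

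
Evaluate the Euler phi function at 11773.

Factor: 11773 = 61 · 193.
φ(11773) = (61−1) · (193−1) = 60 · 192 = 11520.

11520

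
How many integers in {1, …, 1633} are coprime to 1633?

1540

Factor: 1633 = 23 · 71.
φ(1633) = (23−1) · (71−1) = 22 · 70 = 1540.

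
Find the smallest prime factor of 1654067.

31

1654067 is odd.
Digit sum 29, not divisible by 3.
Ends in 7: not divisible by 5.
7: 1654067 = 7·236295 + 2
11: 1654067 = 11·150369 + 8
13: 1654067 = 13·127235 + 12
17: 1654067 = 17·97298 + 1
19: 1654067 = 19·87056 + 3
23: 1654067 = 23·71915 + 22
29: 1654067 = 29·57036 + 23
31: 1654067 = 31·53357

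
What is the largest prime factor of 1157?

89

1157 = 13 · 89
89 is prime.
So 1157 = 13 · 89; the largest prime factor is 89.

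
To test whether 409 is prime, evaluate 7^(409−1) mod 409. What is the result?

1

7^1 ≡ 7 (mod 409)
7^2 ≡ 7^2 = 49 ≡ 49 (mod 409)
7^4 ≡ 49^2 = 2401 ≡ 356 (mod 409)
7^8 ≡ 356^2 = 126736 ≡ 355 (mod 409)
7^16 ≡ 355^2 = 126025 ≡ 53 (mod 409)
7^32 ≡ 53^2 = 2809 ≡ 355 (mod 409)
7^64 ≡ 355^2 = 126025 ≡ 53 (mod 409)
7^128 ≡ 53^2 = 2809 ≡ 355 (mod 409)
7^256 ≡ 355^2 = 126025 ≡ 53 (mod 409)
408 = 256 + 128 + 16 + 8 in binary powers of 2.
So 7^408 ≡ 53 · 355 · 53 · 355 ≡ 1 (mod 409).
Since the result is 1, base 7 gives no evidence that 409 is composite.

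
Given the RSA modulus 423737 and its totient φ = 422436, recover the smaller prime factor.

643

φ(n) = (p−1)(q−1) = n − (p+q) + 1, so p + q = 423737 − 422436 + 1 = 1302.
p and q are the roots of t² − 1302t + 423737 = 0.
Discriminant: 1302² − 4·423737 = 1695204 − 1694948 = 256; √256 = 16.
q = (1302 − 16)/2 = 643, p = (1302 + 16)/2 = 659.
Check: 643 · 659 = 423737.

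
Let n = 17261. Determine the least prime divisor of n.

17261 is odd.
Digit sum 17, not divisible by 3.
Ends in 1: not divisible by 5.
7: 17261 = 7·2465 + 6
11: 17261 = 11·1569 + 2
13: 17261 = 13·1327 + 10
17: 17261 = 17·1015 + 6
19: 17261 = 19·908 + 9
23: 17261 = 23·750 + 11
29: 17261 = 29·595 + 6
31: 17261 = 31·556 + 25
37: 17261 = 37·466 + 19
41: 17261 = 41·421

41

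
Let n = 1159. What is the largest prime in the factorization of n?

1159 = 19 · 61
61 is prime.
So 1159 = 19 · 61; the largest prime factor is 61.

61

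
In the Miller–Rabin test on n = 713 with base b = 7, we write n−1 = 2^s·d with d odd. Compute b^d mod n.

536

713 − 1 = 712 = 2^3 · 89, so d = 89.
7^1 ≡ 7 (mod 713)
7^2 ≡ 7^2 = 49 ≡ 49 (mod 713)
7^4 ≡ 49^2 = 2401 ≡ 262 (mod 713)
7^8 ≡ 262^2 = 68644 ≡ 196 (mod 713)
7^16 ≡ 196^2 = 38416 ≡ 627 (mod 713)
7^32 ≡ 627^2 = 393129 ≡ 266 (mod 713)
7^64 ≡ 266^2 = 70756 ≡ 169 (mod 713)
89 = 64 + 16 + 8 + 1 in binary powers of 2.
So 7^89 ≡ 169 · 627 · 196 · 7 ≡ 536 (mod 713).
Squaring chain: 536 → 670 → 423; never reaches −1, so base 7 is a Miller–Rabin witness that 713 is composite.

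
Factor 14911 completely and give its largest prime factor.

37

14911 = 13 · 1147
1147 = 31 · 37
37 is prime.
So 14911 = 13 · 31 · 37; the largest prime factor is 37.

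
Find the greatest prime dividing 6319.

89

6319 = 71 · 89
89 is prime.
So 6319 = 71 · 89; the largest prime factor is 89.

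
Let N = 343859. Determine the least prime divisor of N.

343859 is odd.
Digit sum 32, not divisible by 3.
Ends in 9: not divisible by 5.
7: 343859 = 7·49122 + 5
11: 343859 = 11·31259 + 10
13: 343859 = 13·26450 + 9
17: 343859 = 17·20227

17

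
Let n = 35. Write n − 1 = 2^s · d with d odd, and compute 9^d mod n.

4

35 − 1 = 34 = 2^1 · 17, so d = 17.
9^1 ≡ 9 (mod 35)
9^2 ≡ 9^2 = 81 ≡ 11 (mod 35)
9^4 ≡ 11^2 = 121 ≡ 16 (mod 35)
9^8 ≡ 16^2 = 256 ≡ 11 (mod 35)
9^16 ≡ 11^2 = 121 ≡ 16 (mod 35)
17 = 16 + 1 in binary powers of 2.
So 9^17 ≡ 16 · 9 ≡ 4 (mod 35).
Squaring chain: 4; never reaches −1, so base 9 is a Miller–Rabin witness that 35 is composite.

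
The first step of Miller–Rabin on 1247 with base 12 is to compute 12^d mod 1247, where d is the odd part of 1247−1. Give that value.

394

1247 − 1 = 1246 = 2^1 · 623, so d = 623.
12^1 ≡ 12 (mod 1247)
12^2 ≡ 12^2 = 144 ≡ 144 (mod 1247)
12^4 ≡ 144^2 = 20736 ≡ 784 (mod 1247)
12^8 ≡ 784^2 = 614656 ≡ 1132 (mod 1247)
12^16 ≡ 1132^2 = 1281424 ≡ 755 (mod 1247)
12^32 ≡ 755^2 = 570025 ≡ 146 (mod 1247)
12^64 ≡ 146^2 = 21316 ≡ 117 (mod 1247)
12^128 ≡ 117^2 = 13689 ≡ 1219 (mod 1247)
12^256 ≡ 1219^2 = 1485961 ≡ 784 (mod 1247)
12^512 ≡ 784^2 = 614656 ≡ 1132 (mod 1247)
623 = 512 + 64 + 32 + 8 + 4 + 2 + 1 in binary powers of 2.
So 12^623 ≡ 1132 · 117 · 146 · 1132 · 784 · 144 · 12 ≡ 394 (mod 1247).
Squaring chain: 394; never reaches −1, so base 12 is a Miller–Rabin witness that 1247 is composite.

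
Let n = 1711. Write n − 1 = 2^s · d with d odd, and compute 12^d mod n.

1467

1711 − 1 = 1710 = 2^1 · 855, so d = 855.
12^1 ≡ 12 (mod 1711)
12^2 ≡ 12^2 = 144 ≡ 144 (mod 1711)
12^4 ≡ 144^2 = 20736 ≡ 204 (mod 1711)
12^8 ≡ 204^2 = 41616 ≡ 552 (mod 1711)
12^16 ≡ 552^2 = 304704 ≡ 146 (mod 1711)
12^32 ≡ 146^2 = 21316 ≡ 784 (mod 1711)
12^64 ≡ 784^2 = 614656 ≡ 407 (mod 1711)
12^128 ≡ 407^2 = 165649 ≡ 1393 (mod 1711)
12^256 ≡ 1393^2 = 1940449 ≡ 175 (mod 1711)
12^512 ≡ 175^2 = 30625 ≡ 1538 (mod 1711)
855 = 512 + 256 + 64 + 16 + 4 + 2 + 1 in binary powers of 2.
So 12^855 ≡ 1538 · 175 · 407 · 146 · 204 · 144 · 12 ≡ 1467 (mod 1711).
Squaring chain: 1467; never reaches −1, so base 12 is a Miller–Rabin witness that 1711 is composite.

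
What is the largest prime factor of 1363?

1363 = 29 · 47
47 is prime.
So 1363 = 29 · 47; the largest prime factor is 47.

47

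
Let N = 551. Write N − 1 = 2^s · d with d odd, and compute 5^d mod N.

294

551 − 1 = 550 = 2^1 · 275, so d = 275.
5^1 ≡ 5 (mod 551)
5^2 ≡ 5^2 = 25 ≡ 25 (mod 551)
5^4 ≡ 25^2 = 625 ≡ 74 (mod 551)
5^8 ≡ 74^2 = 5476 ≡ 517 (mod 551)
5^16 ≡ 517^2 = 267289 ≡ 54 (mod 551)
5^32 ≡ 54^2 = 2916 ≡ 161 (mod 551)
5^64 ≡ 161^2 = 25921 ≡ 24 (mod 551)
5^128 ≡ 24^2 = 576 ≡ 25 (mod 551)
5^256 ≡ 25^2 = 625 ≡ 74 (mod 551)
275 = 256 + 16 + 2 + 1 in binary powers of 2.
So 5^275 ≡ 74 · 54 · 25 · 5 ≡ 294 (mod 551).
Squaring chain: 294; never reaches −1, so base 5 is a Miller–Rabin witness that 551 is composite.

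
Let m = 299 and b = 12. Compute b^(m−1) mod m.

12^1 ≡ 12 (mod 299)
12^2 ≡ 12^2 = 144 ≡ 144 (mod 299)
12^4 ≡ 144^2 = 20736 ≡ 105 (mod 299)
12^8 ≡ 105^2 = 11025 ≡ 261 (mod 299)
12^16 ≡ 261^2 = 68121 ≡ 248 (mod 299)
12^32 ≡ 248^2 = 61504 ≡ 209 (mod 299)
12^64 ≡ 209^2 = 43681 ≡ 27 (mod 299)
12^128 ≡ 27^2 = 729 ≡ 131 (mod 299)
12^256 ≡ 131^2 = 17161 ≡ 118 (mod 299)
298 = 256 + 32 + 8 + 2 in binary powers of 2.
So 12^298 ≡ 118 · 209 · 261 · 144 ≡ 196 (mod 299).
Since 196 ≠ 1, base 12 is a Fermat witness: 299 is composite.

196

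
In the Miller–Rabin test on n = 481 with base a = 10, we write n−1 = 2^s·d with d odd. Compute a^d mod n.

481 − 1 = 480 = 2^5 · 15, so d = 15.
10^1 ≡ 10 (mod 481)
10^2 ≡ 10^2 = 100 ≡ 100 (mod 481)
10^4 ≡ 100^2 = 10000 ≡ 380 (mod 481)
10^8 ≡ 380^2 = 144400 ≡ 100 (mod 481)
15 = 8 + 4 + 2 + 1 in binary powers of 2.
So 10^15 ≡ 100 · 380 · 100 · 10 ≡ 38 (mod 481).
Squaring chain: 38 → 1 → 1 → 1 → 1; never reaches −1, so base 10 is a Miller–Rabin witness that 481 is composite.

38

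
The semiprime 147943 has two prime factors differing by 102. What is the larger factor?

439

Since p = q + 102, we have 147943 = q(q + 102), so q² + 102q − 147943 = 0.
Discriminant: 102² + 4·147943 = 10404 + 591772 = 602176; √602176 = 776.
q = (−102 + 776)/2 = 337, and p = q + 102 = 439.
Check: 337 · 439 = 147943.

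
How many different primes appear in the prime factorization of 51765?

51765 = 3 · 17255
17255 = 5 · 3451
3451 = 7 · 493
493 = 17 · 29
51765 = 3 · 5 · 7 · 17 · 29, which has 5 distinct prime factors.

5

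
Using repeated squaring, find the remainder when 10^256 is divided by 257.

10^1 ≡ 10 (mod 257)
10^2 ≡ 10^2 = 100 ≡ 100 (mod 257)
10^4 ≡ 100^2 = 10000 ≡ 234 (mod 257)
10^8 ≡ 234^2 = 54756 ≡ 15 (mod 257)
10^16 ≡ 15^2 = 225 ≡ 225 (mod 257)
10^32 ≡ 225^2 = 50625 ≡ 253 (mod 257)
10^64 ≡ 253^2 = 64009 ≡ 16 (mod 257)
10^128 ≡ 16^2 = 256 ≡ 256 (mod 257)
10^256 ≡ 256^2 = 65536 ≡ 1 (mod 257)
256 = 256 in binary powers of 2.
So 10^256 ≡ 1 ≡ 1 (mod 257).
Since the result is 1, base 10 gives no evidence that 257 is composite.

1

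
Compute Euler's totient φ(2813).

Factor: 2813 = 29 · 97.
φ(2813) = (29−1) · (97−1) = 28 · 96 = 2688.

2688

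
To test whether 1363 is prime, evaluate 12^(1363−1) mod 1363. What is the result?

12^1 ≡ 12 (mod 1363)
12^2 ≡ 12^2 = 144 ≡ 144 (mod 1363)
12^4 ≡ 144^2 = 20736 ≡ 291 (mod 1363)
12^8 ≡ 291^2 = 84681 ≡ 175 (mod 1363)
12^16 ≡ 175^2 = 30625 ≡ 639 (mod 1363)
12^32 ≡ 639^2 = 408321 ≡ 784 (mod 1363)
12^64 ≡ 784^2 = 614656 ≡ 1306 (mod 1363)
12^128 ≡ 1306^2 = 1705636 ≡ 523 (mod 1363)
12^256 ≡ 523^2 = 273529 ≡ 929 (mod 1363)
12^512 ≡ 929^2 = 863041 ≡ 262 (mod 1363)
12^1024 ≡ 262^2 = 68644 ≡ 494 (mod 1363)
1362 = 1024 + 256 + 64 + 16 + 2 in binary powers of 2.
So 12^1362 ≡ 494 · 929 · 1306 · 639 · 144 ≡ 202 (mod 1363).
Since 202 ≠ 1, base 12 is a Fermat witness: 1363 is composite.

202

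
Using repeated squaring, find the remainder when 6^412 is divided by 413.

6^1 ≡ 6 (mod 413)
6^2 ≡ 6^2 = 36 ≡ 36 (mod 413)
6^4 ≡ 36^2 = 1296 ≡ 57 (mod 413)
6^8 ≡ 57^2 = 3249 ≡ 358 (mod 413)
6^16 ≡ 358^2 = 128164 ≡ 134 (mod 413)
6^32 ≡ 134^2 = 17956 ≡ 197 (mod 413)
6^64 ≡ 197^2 = 38809 ≡ 400 (mod 413)
6^128 ≡ 400^2 = 160000 ≡ 169 (mod 413)
6^256 ≡ 169^2 = 28561 ≡ 64 (mod 413)
412 = 256 + 128 + 16 + 8 + 4 in binary powers of 2.
So 6^412 ≡ 64 · 169 · 134 · 358 · 57 ≡ 400 (mod 413).
Since 400 ≠ 1, base 6 is a Fermat witness: 413 is composite.

400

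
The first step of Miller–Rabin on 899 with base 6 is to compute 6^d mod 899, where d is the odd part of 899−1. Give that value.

615

899 − 1 = 898 = 2^1 · 449, so d = 449.
6^1 ≡ 6 (mod 899)
6^2 ≡ 6^2 = 36 ≡ 36 (mod 899)
6^4 ≡ 36^2 = 1296 ≡ 397 (mod 899)
6^8 ≡ 397^2 = 157609 ≡ 284 (mod 899)
6^16 ≡ 284^2 = 80656 ≡ 645 (mod 899)
6^32 ≡ 645^2 = 416025 ≡ 687 (mod 899)
6^64 ≡ 687^2 = 471969 ≡ 893 (mod 899)
6^128 ≡ 893^2 = 797449 ≡ 36 (mod 899)
6^256 ≡ 36^2 = 1296 ≡ 397 (mod 899)
449 = 256 + 128 + 64 + 1 in binary powers of 2.
So 6^449 ≡ 397 · 36 · 893 · 6 ≡ 615 (mod 899).
Squaring chain: 615; never reaches −1, so base 6 is a Miller–Rabin witness that 899 is composite.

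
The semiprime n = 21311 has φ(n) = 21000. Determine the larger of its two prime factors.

211

φ(n) = (p−1)(q−1) = n − (p+q) + 1, so p + q = 21311 − 21000 + 1 = 312.
p and q are the roots of t² − 312t + 21311 = 0.
Discriminant: 312² − 4·21311 = 97344 − 85244 = 12100; √12100 = 110.
q = (312 − 110)/2 = 101, p = (312 + 110)/2 = 211.
Check: 101 · 211 = 21311.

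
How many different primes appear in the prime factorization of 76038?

5

76038 = 2 · 38019
38019 = 3 · 12673
12673 = 19 · 667
667 = 23 · 29
76038 = 2 · 3 · 19 · 23 · 29, which has 5 distinct prime factors.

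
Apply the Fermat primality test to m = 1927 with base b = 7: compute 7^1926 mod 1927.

758

7^1 ≡ 7 (mod 1927)
7^2 ≡ 7^2 = 49 ≡ 49 (mod 1927)
7^4 ≡ 49^2 = 2401 ≡ 474 (mod 1927)
7^8 ≡ 474^2 = 224676 ≡ 1144 (mod 1927)
7^16 ≡ 1144^2 = 1308736 ≡ 303 (mod 1927)
7^32 ≡ 303^2 = 91809 ≡ 1240 (mod 1927)
7^64 ≡ 1240^2 = 1537600 ≡ 1781 (mod 1927)
7^128 ≡ 1781^2 = 3171961 ≡ 119 (mod 1927)
7^256 ≡ 119^2 = 14161 ≡ 672 (mod 1927)
7^512 ≡ 672^2 = 451584 ≡ 666 (mod 1927)
7^1024 ≡ 666^2 = 443556 ≡ 346 (mod 1927)
1926 = 1024 + 512 + 256 + 128 + 4 + 2 in binary powers of 2.
So 7^1926 ≡ 346 · 666 · 672 · 119 · 474 · 49 ≡ 758 (mod 1927).
Since 758 ≠ 1, base 7 is a Fermat witness: 1927 is composite.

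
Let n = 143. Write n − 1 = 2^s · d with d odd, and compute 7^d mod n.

106

143 − 1 = 142 = 2^1 · 71, so d = 71.
7^1 ≡ 7 (mod 143)
7^2 ≡ 7^2 = 49 ≡ 49 (mod 143)
7^4 ≡ 49^2 = 2401 ≡ 113 (mod 143)
7^8 ≡ 113^2 = 12769 ≡ 42 (mod 143)
7^16 ≡ 42^2 = 1764 ≡ 48 (mod 143)
7^32 ≡ 48^2 = 2304 ≡ 16 (mod 143)
7^64 ≡ 16^2 = 256 ≡ 113 (mod 143)
71 = 64 + 4 + 2 + 1 in binary powers of 2.
So 7^71 ≡ 113 · 113 · 49 · 7 ≡ 106 (mod 143).
Squaring chain: 106; never reaches −1, so base 7 is a Miller–Rabin witness that 143 is composite.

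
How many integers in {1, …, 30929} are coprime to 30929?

Factor: 30929 = 157 · 197.
φ(30929) = (157−1) · (197−1) = 156 · 196 = 30576.

30576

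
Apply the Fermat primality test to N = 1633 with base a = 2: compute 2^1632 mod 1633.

2^1 ≡ 2 (mod 1633)
2^2 ≡ 2^2 = 4 ≡ 4 (mod 1633)
2^4 ≡ 4^2 = 16 ≡ 16 (mod 1633)
2^8 ≡ 16^2 = 256 ≡ 256 (mod 1633)
2^16 ≡ 256^2 = 65536 ≡ 216 (mod 1633)
2^32 ≡ 216^2 = 46656 ≡ 932 (mod 1633)
2^64 ≡ 932^2 = 868624 ≡ 1501 (mod 1633)
2^128 ≡ 1501^2 = 2253001 ≡ 1094 (mod 1633)
2^256 ≡ 1094^2 = 1196836 ≡ 1480 (mod 1633)
2^512 ≡ 1480^2 = 2190400 ≡ 547 (mod 1633)
2^1024 ≡ 547^2 = 299209 ≡ 370 (mod 1633)
1632 = 1024 + 512 + 64 + 32 in binary powers of 2.
So 2^1632 ≡ 370 · 547 · 1501 · 932 ≡ 476 (mod 1633).
Since 476 ≠ 1, base 2 is a Fermat witness: 1633 is composite.

476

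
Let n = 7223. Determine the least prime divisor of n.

31

7223 is odd.
Digit sum 14, not divisible by 3.
Ends in 3: not divisible by 5.
7: 7223 = 7·1031 + 6
11: 7223 = 11·656 + 7
13: 7223 = 13·555 + 8
17: 7223 = 17·424 + 15
19: 7223 = 19·380 + 3
23: 7223 = 23·314 + 1
29: 7223 = 29·249 + 2
31: 7223 = 31·233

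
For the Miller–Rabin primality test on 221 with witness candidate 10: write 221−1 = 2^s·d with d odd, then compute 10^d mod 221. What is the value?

192

221 − 1 = 220 = 2^2 · 55, so d = 55.
10^1 ≡ 10 (mod 221)
10^2 ≡ 10^2 = 100 ≡ 100 (mod 221)
10^4 ≡ 100^2 = 10000 ≡ 55 (mod 221)
10^8 ≡ 55^2 = 3025 ≡ 152 (mod 221)
10^16 ≡ 152^2 = 23104 ≡ 120 (mod 221)
10^32 ≡ 120^2 = 14400 ≡ 35 (mod 221)
55 = 32 + 16 + 4 + 2 + 1 in binary powers of 2.
So 10^55 ≡ 35 · 120 · 55 · 100 · 10 ≡ 192 (mod 221).
Squaring chain: 192 → 178; never reaches −1, so base 10 is a Miller–Rabin witness that 221 is composite.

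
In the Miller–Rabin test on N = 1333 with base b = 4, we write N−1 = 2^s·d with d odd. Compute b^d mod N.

1333 − 1 = 1332 = 2^2 · 333, so d = 333.
4^1 ≡ 4 (mod 1333)
4^2 ≡ 4^2 = 16 ≡ 16 (mod 1333)
4^4 ≡ 16^2 = 256 ≡ 256 (mod 1333)
4^8 ≡ 256^2 = 65536 ≡ 219 (mod 1333)
4^16 ≡ 219^2 = 47961 ≡ 1306 (mod 1333)
4^32 ≡ 1306^2 = 1705636 ≡ 729 (mod 1333)
4^64 ≡ 729^2 = 531441 ≡ 907 (mod 1333)
4^128 ≡ 907^2 = 822649 ≡ 188 (mod 1333)
4^256 ≡ 188^2 = 35344 ≡ 686 (mod 1333)
333 = 256 + 64 + 8 + 4 + 1 in binary powers of 2.
So 4^333 ≡ 686 · 907 · 219 · 256 · 4 ≡ 901 (mod 1333).
Squaring chain: 901 → 4; never reaches −1, so base 4 is a Miller–Rabin witness that 1333 is composite.

901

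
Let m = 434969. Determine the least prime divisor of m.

434969 is odd.
Digit sum 35, not divisible by 3.
Ends in 9: not divisible by 5.
7: 434969 = 7·62138 + 3
11: 434969 = 11·39542 + 7
13: 434969 = 13·33459 + 2
17: 434969 = 17·25586 + 7
19: 434969 = 19·22893 + 2
23: 434969 = 23·18911 + 16
29: 434969 = 29·14998 + 27
31: 434969 = 31·14031 + 8
37: 434969 = 37·11755 + 34
41: 434969 = 41·10609

41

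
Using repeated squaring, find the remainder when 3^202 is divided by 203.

4

3^1 ≡ 3 (mod 203)
3^2 ≡ 3^2 = 9 ≡ 9 (mod 203)
3^4 ≡ 9^2 = 81 ≡ 81 (mod 203)
3^8 ≡ 81^2 = 6561 ≡ 65 (mod 203)
3^16 ≡ 65^2 = 4225 ≡ 165 (mod 203)
3^32 ≡ 165^2 = 27225 ≡ 23 (mod 203)
3^64 ≡ 23^2 = 529 ≡ 123 (mod 203)
3^128 ≡ 123^2 = 15129 ≡ 107 (mod 203)
202 = 128 + 64 + 8 + 2 in binary powers of 2.
So 3^202 ≡ 107 · 123 · 65 · 9 ≡ 4 (mod 203).
Since 4 ≠ 1, base 3 is a Fermat witness: 203 is composite.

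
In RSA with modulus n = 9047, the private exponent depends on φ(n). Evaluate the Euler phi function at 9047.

Factor: 9047 = 83 · 109.
φ(9047) = (83−1) · (109−1) = 82 · 108 = 8856.

8856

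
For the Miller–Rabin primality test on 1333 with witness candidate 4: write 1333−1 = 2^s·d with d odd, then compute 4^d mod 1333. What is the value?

901

1333 − 1 = 1332 = 2^2 · 333, so d = 333.
4^1 ≡ 4 (mod 1333)
4^2 ≡ 4^2 = 16 ≡ 16 (mod 1333)
4^4 ≡ 16^2 = 256 ≡ 256 (mod 1333)
4^8 ≡ 256^2 = 65536 ≡ 219 (mod 1333)
4^16 ≡ 219^2 = 47961 ≡ 1306 (mod 1333)
4^32 ≡ 1306^2 = 1705636 ≡ 729 (mod 1333)
4^64 ≡ 729^2 = 531441 ≡ 907 (mod 1333)
4^128 ≡ 907^2 = 822649 ≡ 188 (mod 1333)
4^256 ≡ 188^2 = 35344 ≡ 686 (mod 1333)
333 = 256 + 64 + 8 + 4 + 1 in binary powers of 2.
So 4^333 ≡ 686 · 907 · 219 · 256 · 4 ≡ 901 (mod 1333).
Squaring chain: 901 → 4; never reaches −1, so base 4 is a Miller–Rabin witness that 1333 is composite.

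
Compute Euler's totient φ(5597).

5376

Factor: 5597 = 29 · 193.
φ(5597) = (29−1) · (193−1) = 28 · 192 = 5376.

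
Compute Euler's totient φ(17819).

Factor: 17819 = 103 · 173.
φ(17819) = (103−1) · (173−1) = 102 · 172 = 17544.

17544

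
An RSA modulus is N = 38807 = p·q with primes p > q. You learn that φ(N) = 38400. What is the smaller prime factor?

φ(n) = (p−1)(q−1) = n − (p+q) + 1, so p + q = 38807 − 38400 + 1 = 408.
p and q are the roots of t² − 408t + 38807 = 0.
Discriminant: 408² − 4·38807 = 166464 − 155228 = 11236; √11236 = 106.
q = (408 − 106)/2 = 151, p = (408 + 106)/2 = 257.
Check: 151 · 257 = 38807.

151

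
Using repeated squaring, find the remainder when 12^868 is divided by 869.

12^1 ≡ 12 (mod 869)
12^2 ≡ 12^2 = 144 ≡ 144 (mod 869)
12^4 ≡ 144^2 = 20736 ≡ 749 (mod 869)
12^8 ≡ 749^2 = 561001 ≡ 496 (mod 869)
12^16 ≡ 496^2 = 246016 ≡ 89 (mod 869)
12^32 ≡ 89^2 = 7921 ≡ 100 (mod 869)
12^64 ≡ 100^2 = 10000 ≡ 441 (mod 869)
12^128 ≡ 441^2 = 194481 ≡ 694 (mod 869)
12^256 ≡ 694^2 = 481636 ≡ 210 (mod 869)
12^512 ≡ 210^2 = 44100 ≡ 650 (mod 869)
868 = 512 + 256 + 64 + 32 + 4 in binary powers of 2.
So 12^868 ≡ 650 · 210 · 441 · 100 · 749 ≡ 166 (mod 869).
Since 166 ≠ 1, base 12 is a Fermat witness: 869 is composite.

166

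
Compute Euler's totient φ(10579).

Factor: 10579 = 71 · 149.
φ(10579) = (71−1) · (149−1) = 70 · 148 = 10360.

10360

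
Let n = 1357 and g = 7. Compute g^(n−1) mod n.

7^1 ≡ 7 (mod 1357)
7^2 ≡ 7^2 = 49 ≡ 49 (mod 1357)
7^4 ≡ 49^2 = 2401 ≡ 1044 (mod 1357)
7^8 ≡ 1044^2 = 1089936 ≡ 265 (mod 1357)
7^16 ≡ 265^2 = 70225 ≡ 1018 (mod 1357)
7^32 ≡ 1018^2 = 1036324 ≡ 933 (mod 1357)
7^64 ≡ 933^2 = 870489 ≡ 652 (mod 1357)
7^128 ≡ 652^2 = 425104 ≡ 363 (mod 1357)
7^256 ≡ 363^2 = 131769 ≡ 140 (mod 1357)
7^512 ≡ 140^2 = 19600 ≡ 602 (mod 1357)
7^1024 ≡ 602^2 = 362404 ≡ 85 (mod 1357)
1356 = 1024 + 256 + 64 + 8 + 4 in binary powers of 2.
So 7^1356 ≡ 85 · 140 · 652 · 265 · 1044 ≡ 163 (mod 1357).
Since 163 ≠ 1, base 7 is a Fermat witness: 1357 is composite.

163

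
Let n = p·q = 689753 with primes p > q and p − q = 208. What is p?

Since p = q + 208, we have 689753 = q(q + 208), so q² + 208q − 689753 = 0.
Discriminant: 208² + 4·689753 = 43264 + 2759012 = 2802276; √2802276 = 1674.
q = (−208 + 1674)/2 = 733, and p = q + 208 = 941.
Check: 733 · 941 = 689753.

941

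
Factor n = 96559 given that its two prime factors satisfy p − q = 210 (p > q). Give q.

223

Since p = q + 210, we have 96559 = q(q + 210), so q² + 210q − 96559 = 0.
Discriminant: 210² + 4·96559 = 44100 + 386236 = 430336; √430336 = 656.
q = (−210 + 656)/2 = 223, and p = q + 210 = 433.
Check: 223 · 433 = 96559.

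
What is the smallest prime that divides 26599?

67

26599 is odd.
Digit sum 31, not divisible by 3.
Ends in 9: not divisible by 5.
7: 26599 = 7·3799 + 6
11: 26599 = 11·2418 + 1
13: 26599 = 13·2046 + 1
17: 26599 = 17·1564 + 11
19: 26599 = 19·1399 + 18
23: 26599 = 23·1156 + 11
29: 26599 = 29·917 + 6
31: 26599 = 31·858 + 1
37: 26599 = 37·718 + 33
41: 26599 = 41·648 + 31
43: 26599 = 43·618 + 25
47: 26599 = 47·565 + 44
53: 26599 = 53·501 + 46
59: 26599 = 59·450 + 49
61: 26599 = 61·436 + 3
67: 26599 = 67·397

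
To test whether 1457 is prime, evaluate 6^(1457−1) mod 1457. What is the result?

521

6^1 ≡ 6 (mod 1457)
6^2 ≡ 6^2 = 36 ≡ 36 (mod 1457)
6^4 ≡ 36^2 = 1296 ≡ 1296 (mod 1457)
6^8 ≡ 1296^2 = 1679616 ≡ 1152 (mod 1457)
6^16 ≡ 1152^2 = 1327104 ≡ 1234 (mod 1457)
6^32 ≡ 1234^2 = 1522756 ≡ 191 (mod 1457)
6^64 ≡ 191^2 = 36481 ≡ 56 (mod 1457)
6^128 ≡ 56^2 = 3136 ≡ 222 (mod 1457)
6^256 ≡ 222^2 = 49284 ≡ 1203 (mod 1457)
6^512 ≡ 1203^2 = 1447209 ≡ 408 (mod 1457)
6^1024 ≡ 408^2 = 166464 ≡ 366 (mod 1457)
1456 = 1024 + 256 + 128 + 32 + 16 in binary powers of 2.
So 6^1456 ≡ 366 · 1203 · 222 · 191 · 1234 ≡ 521 (mod 1457).
Since 521 ≠ 1, base 6 is a Fermat witness: 1457 is composite.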